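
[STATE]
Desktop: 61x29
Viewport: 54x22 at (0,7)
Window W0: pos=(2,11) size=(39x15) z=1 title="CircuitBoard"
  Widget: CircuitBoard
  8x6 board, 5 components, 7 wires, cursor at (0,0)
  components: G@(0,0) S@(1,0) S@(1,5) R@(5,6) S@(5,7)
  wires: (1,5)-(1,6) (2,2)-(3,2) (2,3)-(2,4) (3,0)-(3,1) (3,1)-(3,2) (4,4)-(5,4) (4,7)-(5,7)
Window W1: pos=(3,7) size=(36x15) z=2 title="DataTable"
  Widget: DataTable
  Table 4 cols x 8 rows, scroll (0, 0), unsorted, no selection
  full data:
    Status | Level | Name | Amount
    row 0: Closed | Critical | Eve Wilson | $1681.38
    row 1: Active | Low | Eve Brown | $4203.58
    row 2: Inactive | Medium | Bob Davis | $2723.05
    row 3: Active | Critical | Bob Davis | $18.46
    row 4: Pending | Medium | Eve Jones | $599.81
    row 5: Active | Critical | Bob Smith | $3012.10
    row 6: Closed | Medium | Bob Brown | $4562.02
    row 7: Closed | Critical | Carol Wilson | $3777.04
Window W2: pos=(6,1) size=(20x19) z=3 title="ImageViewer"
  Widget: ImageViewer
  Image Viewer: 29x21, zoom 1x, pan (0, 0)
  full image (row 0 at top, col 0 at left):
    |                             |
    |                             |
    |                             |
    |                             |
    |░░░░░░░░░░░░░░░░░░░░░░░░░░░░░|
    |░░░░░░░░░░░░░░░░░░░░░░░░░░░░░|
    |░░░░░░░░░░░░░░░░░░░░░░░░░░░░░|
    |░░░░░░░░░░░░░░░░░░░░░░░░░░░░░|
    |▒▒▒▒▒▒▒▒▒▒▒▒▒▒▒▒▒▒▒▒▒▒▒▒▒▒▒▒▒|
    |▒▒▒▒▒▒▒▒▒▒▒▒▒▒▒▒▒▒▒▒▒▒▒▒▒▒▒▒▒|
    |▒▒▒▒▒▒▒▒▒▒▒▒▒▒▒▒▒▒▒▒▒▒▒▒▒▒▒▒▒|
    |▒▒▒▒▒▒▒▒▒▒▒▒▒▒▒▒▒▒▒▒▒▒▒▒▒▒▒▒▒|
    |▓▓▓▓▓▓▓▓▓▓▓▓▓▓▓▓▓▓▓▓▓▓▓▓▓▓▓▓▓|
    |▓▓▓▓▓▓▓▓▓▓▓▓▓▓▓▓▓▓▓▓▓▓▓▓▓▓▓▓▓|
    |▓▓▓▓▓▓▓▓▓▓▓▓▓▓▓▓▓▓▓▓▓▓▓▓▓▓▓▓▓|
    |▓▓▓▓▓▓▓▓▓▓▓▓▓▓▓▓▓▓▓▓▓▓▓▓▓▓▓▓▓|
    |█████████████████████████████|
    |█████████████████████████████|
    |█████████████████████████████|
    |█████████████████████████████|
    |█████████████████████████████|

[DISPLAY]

   ┏━━┃                  ┃━━━━━━━━━━━━┓               
   ┃ D┃░░░░░░░░░░░░░░░░░░┃            ┃               
   ┠──┃░░░░░░░░░░░░░░░░░░┃────────────┨               
   ┃St┃░░░░░░░░░░░░░░░░░░┃        │Amo┃               
  ┏┃──┃░░░░░░░░░░░░░░░░░░┃────────┼───┃━┓             
  ┃┃Cl┃▒▒▒▒▒▒▒▒▒▒▒▒▒▒▒▒▒▒┃Wilson  │$16┃ ┃             
  ┠┃Ac┃▒▒▒▒▒▒▒▒▒▒▒▒▒▒▒▒▒▒┃Brown   │$42┃─┨             
  ┃┃In┃▒▒▒▒▒▒▒▒▒▒▒▒▒▒▒▒▒▒┃Davis   │$27┃ ┃             
  ┃┃Ac┃▒▒▒▒▒▒▒▒▒▒▒▒▒▒▒▒▒▒┃Davis   │$18┃ ┃             
  ┃┃Pe┃▓▓▓▓▓▓▓▓▓▓▓▓▓▓▓▓▓▓┃Jones   │$59┃ ┃             
  ┃┃Ac┃▓▓▓▓▓▓▓▓▓▓▓▓▓▓▓▓▓▓┃Smith   │$30┃ ┃             
  ┃┃Cl┃▓▓▓▓▓▓▓▓▓▓▓▓▓▓▓▓▓▓┃Brown   │$45┃ ┃             
  ┃┃Cl┗━━━━━━━━━━━━━━━━━━┛l Wilson│$37┃ ┃             
  ┃┃                                  ┃ ┃             
  ┃┗━━━━━━━━━━━━━━━━━━━━━━━━━━━━━━━━━━┛ ┃             
  ┃                                     ┃             
  ┃4                   ·           ·    ┃             
  ┃                    │           │    ┃             
  ┗━━━━━━━━━━━━━━━━━━━━━━━━━━━━━━━━━━━━━┛             
                                                      
                                                      
                                                      


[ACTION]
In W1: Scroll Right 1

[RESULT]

   ┏━━┃                  ┃━━━━━━━━━━━━┓               
   ┃ D┃░░░░░░░░░░░░░░░░░░┃            ┃               
   ┠──┃░░░░░░░░░░░░░░░░░░┃────────────┨               
   ┃ta┃░░░░░░░░░░░░░░░░░░┃       │Amou┃               
  ┏┃──┃░░░░░░░░░░░░░░░░░░┃───────┼────┃━┓             
  ┃┃lo┃▒▒▒▒▒▒▒▒▒▒▒▒▒▒▒▒▒▒┃ilson  │$168┃ ┃             
  ┠┃ct┃▒▒▒▒▒▒▒▒▒▒▒▒▒▒▒▒▒▒┃rown   │$420┃─┨             
  ┃┃na┃▒▒▒▒▒▒▒▒▒▒▒▒▒▒▒▒▒▒┃avis   │$272┃ ┃             
  ┃┃ct┃▒▒▒▒▒▒▒▒▒▒▒▒▒▒▒▒▒▒┃avis   │$18.┃ ┃             
  ┃┃en┃▓▓▓▓▓▓▓▓▓▓▓▓▓▓▓▓▓▓┃ones   │$599┃ ┃             
  ┃┃ct┃▓▓▓▓▓▓▓▓▓▓▓▓▓▓▓▓▓▓┃mith   │$301┃ ┃             
  ┃┃lo┃▓▓▓▓▓▓▓▓▓▓▓▓▓▓▓▓▓▓┃rown   │$456┃ ┃             
  ┃┃lo┗━━━━━━━━━━━━━━━━━━┛ Wilson│$377┃ ┃             
  ┃┃                                  ┃ ┃             
  ┃┗━━━━━━━━━━━━━━━━━━━━━━━━━━━━━━━━━━┛ ┃             
  ┃                                     ┃             
  ┃4                   ·           ·    ┃             
  ┃                    │           │    ┃             
  ┗━━━━━━━━━━━━━━━━━━━━━━━━━━━━━━━━━━━━━┛             
                                                      
                                                      
                                                      


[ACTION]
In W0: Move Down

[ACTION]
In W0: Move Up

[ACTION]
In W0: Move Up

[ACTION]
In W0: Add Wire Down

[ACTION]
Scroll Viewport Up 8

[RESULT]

                                                      
      ┏━━━━━━━━━━━━━━━━━━┓                            
      ┃ ImageViewer      ┃                            
      ┠──────────────────┨                            
      ┃                  ┃                            
      ┃                  ┃                            
      ┃                  ┃                            
   ┏━━┃                  ┃━━━━━━━━━━━━┓               
   ┃ D┃░░░░░░░░░░░░░░░░░░┃            ┃               
   ┠──┃░░░░░░░░░░░░░░░░░░┃────────────┨               
   ┃ta┃░░░░░░░░░░░░░░░░░░┃       │Amou┃               
  ┏┃──┃░░░░░░░░░░░░░░░░░░┃───────┼────┃━┓             
  ┃┃lo┃▒▒▒▒▒▒▒▒▒▒▒▒▒▒▒▒▒▒┃ilson  │$168┃ ┃             
  ┠┃ct┃▒▒▒▒▒▒▒▒▒▒▒▒▒▒▒▒▒▒┃rown   │$420┃─┨             
  ┃┃na┃▒▒▒▒▒▒▒▒▒▒▒▒▒▒▒▒▒▒┃avis   │$272┃ ┃             
  ┃┃ct┃▒▒▒▒▒▒▒▒▒▒▒▒▒▒▒▒▒▒┃avis   │$18.┃ ┃             
  ┃┃en┃▓▓▓▓▓▓▓▓▓▓▓▓▓▓▓▓▓▓┃ones   │$599┃ ┃             
  ┃┃ct┃▓▓▓▓▓▓▓▓▓▓▓▓▓▓▓▓▓▓┃mith   │$301┃ ┃             
  ┃┃lo┃▓▓▓▓▓▓▓▓▓▓▓▓▓▓▓▓▓▓┃rown   │$456┃ ┃             
  ┃┃lo┗━━━━━━━━━━━━━━━━━━┛ Wilson│$377┃ ┃             
  ┃┃                                  ┃ ┃             
  ┃┗━━━━━━━━━━━━━━━━━━━━━━━━━━━━━━━━━━┛ ┃             


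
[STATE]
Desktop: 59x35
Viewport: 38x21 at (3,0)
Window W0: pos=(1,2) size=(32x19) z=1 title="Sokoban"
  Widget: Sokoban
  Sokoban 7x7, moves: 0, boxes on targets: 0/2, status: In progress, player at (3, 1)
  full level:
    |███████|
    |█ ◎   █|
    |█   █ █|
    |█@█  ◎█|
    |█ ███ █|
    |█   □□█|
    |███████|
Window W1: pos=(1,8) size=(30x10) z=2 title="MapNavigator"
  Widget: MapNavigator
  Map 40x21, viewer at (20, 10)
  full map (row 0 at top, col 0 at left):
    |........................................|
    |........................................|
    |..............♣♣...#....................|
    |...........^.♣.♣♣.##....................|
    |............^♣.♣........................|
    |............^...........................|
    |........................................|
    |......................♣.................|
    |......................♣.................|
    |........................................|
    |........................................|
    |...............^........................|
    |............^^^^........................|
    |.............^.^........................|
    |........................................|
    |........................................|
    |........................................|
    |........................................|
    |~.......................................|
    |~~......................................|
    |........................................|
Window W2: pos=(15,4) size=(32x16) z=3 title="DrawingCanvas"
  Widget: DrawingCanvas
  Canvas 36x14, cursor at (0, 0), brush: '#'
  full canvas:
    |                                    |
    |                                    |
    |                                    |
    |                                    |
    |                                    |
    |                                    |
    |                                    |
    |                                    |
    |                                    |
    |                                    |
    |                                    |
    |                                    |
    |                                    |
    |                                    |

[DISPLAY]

                                      
                                      
━━━━━━━━━━━━━━━━━━━━━━━━━━━━━┓        
Sokoban                      ┃        
────────────┏━━━━━━━━━━━━━━━━━━━━━━━━━
██████      ┃ DrawingCanvas           
 ◎   █      ┠─────────────────────────
   █ █      ┃+                        
━━━━━━━━━━━━┃                         
MapNavigator┃                         
────────────┃                         
............┃                         
............┃                         
............┃                         
............┃                         
........^...┃                         
.....^^^^...┃                         
━━━━━━━━━━━━┃                         
            ┃                         
            ┗━━━━━━━━━━━━━━━━━━━━━━━━━
━━━━━━━━━━━━━━━━━━━━━━━━━━━━━┛        


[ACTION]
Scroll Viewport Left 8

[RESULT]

                                      
                                      
 ┏━━━━━━━━━━━━━━━━━━━━━━━━━━━━━━┓     
 ┃ Sokoban                      ┃     
 ┠─────────────┏━━━━━━━━━━━━━━━━━━━━━━
 ┃███████      ┃ DrawingCanvas        
 ┃█ ◎   █      ┠──────────────────────
 ┃█   █ █      ┃+                     
 ┏━━━━━━━━━━━━━┃                      
 ┃ MapNavigator┃                      
 ┠─────────────┃                      
 ┃.............┃                      
 ┃.............┃                      
 ┃.............┃                      
 ┃.............┃                      
 ┃.........^...┃                      
 ┃......^^^^...┃                      
 ┗━━━━━━━━━━━━━┃                      
 ┃             ┃                      
 ┃             ┗━━━━━━━━━━━━━━━━━━━━━━
 ┗━━━━━━━━━━━━━━━━━━━━━━━━━━━━━━┛     


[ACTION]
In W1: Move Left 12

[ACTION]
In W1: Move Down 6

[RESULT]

                                      
                                      
 ┏━━━━━━━━━━━━━━━━━━━━━━━━━━━━━━┓     
 ┃ Sokoban                      ┃     
 ┠─────────────┏━━━━━━━━━━━━━━━━━━━━━━
 ┃███████      ┃ DrawingCanvas        
 ┃█ ◎   █      ┠──────────────────────
 ┃█   █ █      ┃+                     
 ┏━━━━━━━━━━━━━┃                      
 ┃ MapNavigator┃                      
 ┠─────────────┃                      
 ┃      .......┃                      
 ┃      .......┃                      
 ┃      .......┃                      
 ┃      .......┃                      
 ┃      .......┃                      
 ┃      ~......┃                      
 ┗━━━━━━━━━━━━━┃                      
 ┃             ┃                      
 ┃             ┗━━━━━━━━━━━━━━━━━━━━━━
 ┗━━━━━━━━━━━━━━━━━━━━━━━━━━━━━━┛     


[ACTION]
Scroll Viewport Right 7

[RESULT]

                                      
                                      
━━━━━━━━━━━━━━━━━━━━━━━━━┓            
ban                      ┃            
────────┏━━━━━━━━━━━━━━━━━━━━━━━━━━━━━
██      ┃ DrawingCanvas               
 █      ┠─────────────────────────────
 █      ┃+                            
━━━━━━━━┃                             
avigator┃                             
────────┃                             
 .......┃                             
 .......┃                             
 .......┃                             
 .......┃                             
 .......┃                             
 ~......┃                             
━━━━━━━━┃                             
        ┃                             
        ┗━━━━━━━━━━━━━━━━━━━━━━━━━━━━━
━━━━━━━━━━━━━━━━━━━━━━━━━┛            


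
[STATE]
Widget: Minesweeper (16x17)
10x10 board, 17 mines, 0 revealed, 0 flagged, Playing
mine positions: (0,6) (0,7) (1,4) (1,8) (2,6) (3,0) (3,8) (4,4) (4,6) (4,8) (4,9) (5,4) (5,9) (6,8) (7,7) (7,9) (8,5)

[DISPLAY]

■■■■■■■■■■      
■■■■■■■■■■      
■■■■■■■■■■      
■■■■■■■■■■      
■■■■■■■■■■      
■■■■■■■■■■      
■■■■■■■■■■      
■■■■■■■■■■      
■■■■■■■■■■      
■■■■■■■■■■      
                
                
                
                
                
                
                


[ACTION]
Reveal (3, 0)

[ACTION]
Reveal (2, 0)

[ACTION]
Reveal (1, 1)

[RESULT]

■■■■■■✹✹■■      
■■■■✹■■■✹■      
■■■■■■✹■■■      
✹■■■■■■■✹■      
■■■■✹■✹■✹✹      
■■■■✹■■■■✹      
■■■■■■■■✹■      
■■■■■■■✹■✹      
■■■■■✹■■■■      
■■■■■■■■■■      
                
                
                
                
                
                
                


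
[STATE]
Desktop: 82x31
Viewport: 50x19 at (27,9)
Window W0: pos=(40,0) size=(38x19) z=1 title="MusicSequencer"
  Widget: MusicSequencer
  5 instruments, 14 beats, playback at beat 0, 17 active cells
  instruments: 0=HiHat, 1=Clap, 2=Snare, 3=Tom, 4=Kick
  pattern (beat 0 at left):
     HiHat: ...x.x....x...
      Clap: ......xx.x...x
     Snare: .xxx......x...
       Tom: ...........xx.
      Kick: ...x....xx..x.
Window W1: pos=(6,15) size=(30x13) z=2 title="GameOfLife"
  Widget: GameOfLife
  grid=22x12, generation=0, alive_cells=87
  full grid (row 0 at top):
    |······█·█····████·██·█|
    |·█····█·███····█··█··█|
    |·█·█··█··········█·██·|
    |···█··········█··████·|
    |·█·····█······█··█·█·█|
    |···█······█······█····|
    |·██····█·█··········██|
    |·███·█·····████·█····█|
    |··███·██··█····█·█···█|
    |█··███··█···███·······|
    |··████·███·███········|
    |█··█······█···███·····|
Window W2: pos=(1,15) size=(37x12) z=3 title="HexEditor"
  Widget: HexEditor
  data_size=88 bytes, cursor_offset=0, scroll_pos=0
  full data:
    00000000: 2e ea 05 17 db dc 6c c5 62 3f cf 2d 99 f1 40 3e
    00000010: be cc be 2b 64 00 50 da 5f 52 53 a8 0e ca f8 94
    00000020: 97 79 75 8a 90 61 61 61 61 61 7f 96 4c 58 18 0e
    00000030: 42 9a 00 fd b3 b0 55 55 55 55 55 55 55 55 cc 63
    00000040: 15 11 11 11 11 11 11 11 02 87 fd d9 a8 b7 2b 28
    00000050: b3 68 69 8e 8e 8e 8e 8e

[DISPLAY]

             ┃                                    
             ┃                                    
             ┃                                    
             ┃                                    
             ┃                                    
             ┃                                    
━━━━━━━━━━┓  ┃                                    
          ┃  ┃                                    
──────────┨  ┃                                    
dc 6c c5  ┃  ┗━━━━━━━━━━━━━━━━━━━━━━━━━━━━━━━━━━━━
00 50 da  ┃                                       
61 61 61  ┃                                       
b0 55 55  ┃                                       
11 11 11  ┃                                       
8e 8e 8e  ┃                                       
          ┃                                       
          ┃                                       
━━━━━━━━━━┛                                       
━━━━━━━━┛                                         


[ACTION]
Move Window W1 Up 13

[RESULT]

··      ┃    ┃                                    
██      ┃    ┃                                    
·█      ┃    ┃                                    
·█      ┃    ┃                                    
··      ┃    ┃                                    
━━━━━━━━┛    ┃                                    
━━━━━━━━━━┓  ┃                                    
          ┃  ┃                                    
──────────┨  ┃                                    
dc 6c c5  ┃  ┗━━━━━━━━━━━━━━━━━━━━━━━━━━━━━━━━━━━━
00 50 da  ┃                                       
61 61 61  ┃                                       
b0 55 55  ┃                                       
11 11 11  ┃                                       
8e 8e 8e  ┃                                       
          ┃                                       
          ┃                                       
━━━━━━━━━━┛                                       
                                                  


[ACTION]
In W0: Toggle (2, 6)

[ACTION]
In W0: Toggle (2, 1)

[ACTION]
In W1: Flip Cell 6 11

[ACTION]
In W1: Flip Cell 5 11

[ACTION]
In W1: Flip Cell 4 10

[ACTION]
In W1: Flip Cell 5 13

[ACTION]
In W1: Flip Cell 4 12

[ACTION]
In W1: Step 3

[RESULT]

·█      ┃    ┃                                    
··      ┃    ┃                                    
██      ┃    ┃                                    
··      ┃    ┃                                    
··      ┃    ┃                                    
━━━━━━━━┛    ┃                                    
━━━━━━━━━━┓  ┃                                    
          ┃  ┃                                    
──────────┨  ┃                                    
dc 6c c5  ┃  ┗━━━━━━━━━━━━━━━━━━━━━━━━━━━━━━━━━━━━
00 50 da  ┃                                       
61 61 61  ┃                                       
b0 55 55  ┃                                       
11 11 11  ┃                                       
8e 8e 8e  ┃                                       
          ┃                                       
          ┃                                       
━━━━━━━━━━┛                                       
                                                  


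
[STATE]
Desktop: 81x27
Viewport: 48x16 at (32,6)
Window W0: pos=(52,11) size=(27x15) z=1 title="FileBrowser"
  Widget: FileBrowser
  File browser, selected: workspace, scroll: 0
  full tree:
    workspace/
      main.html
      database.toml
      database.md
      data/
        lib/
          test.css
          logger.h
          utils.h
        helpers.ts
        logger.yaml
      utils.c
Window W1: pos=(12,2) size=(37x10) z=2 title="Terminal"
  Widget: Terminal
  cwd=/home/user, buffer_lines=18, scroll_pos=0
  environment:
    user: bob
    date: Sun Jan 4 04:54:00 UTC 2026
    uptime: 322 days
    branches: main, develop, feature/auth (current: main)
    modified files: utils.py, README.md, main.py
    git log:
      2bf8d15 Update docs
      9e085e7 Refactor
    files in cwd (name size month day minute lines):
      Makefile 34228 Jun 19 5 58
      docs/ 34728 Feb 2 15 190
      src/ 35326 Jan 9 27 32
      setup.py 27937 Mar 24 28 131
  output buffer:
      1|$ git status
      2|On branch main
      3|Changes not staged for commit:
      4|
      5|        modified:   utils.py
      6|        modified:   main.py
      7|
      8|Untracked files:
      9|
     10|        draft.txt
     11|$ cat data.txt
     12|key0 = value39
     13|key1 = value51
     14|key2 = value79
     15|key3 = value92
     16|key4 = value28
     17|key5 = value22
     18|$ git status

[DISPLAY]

                ┃                               
for commit:     ┃                               
                ┃                               
 utils.py       ┃                               
 main.py        ┃                               
━━━━━━━━━━━━━━━━┛   ┏━━━━━━━━━━━━━━━━━━━━━━━━━┓ 
                    ┃ FileBrowser             ┃ 
                    ┠─────────────────────────┨ 
                    ┃> [-] workspace/         ┃ 
                    ┃    main.html            ┃ 
                    ┃    database.toml        ┃ 
                    ┃    database.md          ┃ 
                    ┃    [+] data/            ┃ 
                    ┃    utils.c              ┃ 
                    ┃                         ┃ 
                    ┃                         ┃ 


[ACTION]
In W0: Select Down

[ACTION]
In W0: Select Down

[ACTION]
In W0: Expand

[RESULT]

                ┃                               
for commit:     ┃                               
                ┃                               
 utils.py       ┃                               
 main.py        ┃                               
━━━━━━━━━━━━━━━━┛   ┏━━━━━━━━━━━━━━━━━━━━━━━━━┓ 
                    ┃ FileBrowser             ┃ 
                    ┠─────────────────────────┨ 
                    ┃  [-] workspace/         ┃ 
                    ┃    main.html            ┃ 
                    ┃  > database.toml        ┃ 
                    ┃    database.md          ┃ 
                    ┃    [+] data/            ┃ 
                    ┃    utils.c              ┃ 
                    ┃                         ┃ 
                    ┃                         ┃ 


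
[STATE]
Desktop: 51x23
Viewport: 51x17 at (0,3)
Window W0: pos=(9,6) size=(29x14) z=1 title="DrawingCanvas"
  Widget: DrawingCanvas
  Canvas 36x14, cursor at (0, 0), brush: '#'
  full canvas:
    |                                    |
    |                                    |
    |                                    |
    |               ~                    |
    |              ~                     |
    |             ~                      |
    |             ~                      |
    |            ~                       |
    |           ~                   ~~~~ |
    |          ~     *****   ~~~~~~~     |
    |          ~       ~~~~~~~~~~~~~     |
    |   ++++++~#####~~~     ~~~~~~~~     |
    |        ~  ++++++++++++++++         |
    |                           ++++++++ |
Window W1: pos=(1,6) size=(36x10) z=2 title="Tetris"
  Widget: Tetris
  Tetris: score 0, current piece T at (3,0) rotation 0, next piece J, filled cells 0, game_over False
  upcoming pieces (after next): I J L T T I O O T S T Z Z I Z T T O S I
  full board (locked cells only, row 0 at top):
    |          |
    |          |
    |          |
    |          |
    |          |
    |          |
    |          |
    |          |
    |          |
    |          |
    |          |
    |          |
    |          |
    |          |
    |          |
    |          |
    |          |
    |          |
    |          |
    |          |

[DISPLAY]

                                                   
                                                   
                                                   
 ┏━━━━━━━━━━━━━━━━━━━━━━━━━━━━━━━━━━┓┓             
 ┃ Tetris                           ┃┃             
 ┠──────────────────────────────────┨┨             
 ┃          │Next:                  ┃┃             
 ┃          │█                      ┃┃             
 ┃          │███                    ┃┃             
 ┃          │                       ┃┃             
 ┃          │                       ┃┃             
 ┃          │                       ┃┃             
 ┗━━━━━━━━━━━━━━━━━━━━━━━━━━━━━━━━━━┛┃             
         ┃            ~              ┃             
         ┃           ~               ┃             
         ┃          ~     *****   ~~~┃             
         ┗━━━━━━━━━━━━━━━━━━━━━━━━━━━┛             


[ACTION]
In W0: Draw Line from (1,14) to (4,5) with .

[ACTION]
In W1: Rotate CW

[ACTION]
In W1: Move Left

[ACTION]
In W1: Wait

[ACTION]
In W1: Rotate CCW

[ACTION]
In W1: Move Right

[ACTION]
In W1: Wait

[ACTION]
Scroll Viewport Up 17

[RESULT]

                                                   
                                                   
                                                   
                                                   
                                                   
                                                   
 ┏━━━━━━━━━━━━━━━━━━━━━━━━━━━━━━━━━━┓┓             
 ┃ Tetris                           ┃┃             
 ┠──────────────────────────────────┨┨             
 ┃          │Next:                  ┃┃             
 ┃          │█                      ┃┃             
 ┃          │███                    ┃┃             
 ┃          │                       ┃┃             
 ┃          │                       ┃┃             
 ┃          │                       ┃┃             
 ┗━━━━━━━━━━━━━━━━━━━━━━━━━━━━━━━━━━┛┃             
         ┃            ~              ┃             


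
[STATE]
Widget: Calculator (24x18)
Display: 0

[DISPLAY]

                       0
┌───┬───┬───┬───┐       
│ 7 │ 8 │ 9 │ ÷ │       
├───┼───┼───┼───┤       
│ 4 │ 5 │ 6 │ × │       
├───┼───┼───┼───┤       
│ 1 │ 2 │ 3 │ - │       
├───┼───┼───┼───┤       
│ 0 │ . │ = │ + │       
├───┼───┼───┼───┤       
│ C │ MC│ MR│ M+│       
└───┴───┴───┴───┘       
                        
                        
                        
                        
                        
                        


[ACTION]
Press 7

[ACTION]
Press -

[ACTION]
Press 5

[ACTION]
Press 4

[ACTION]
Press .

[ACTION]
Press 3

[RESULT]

                    54.3
┌───┬───┬───┬───┐       
│ 7 │ 8 │ 9 │ ÷ │       
├───┼───┼───┼───┤       
│ 4 │ 5 │ 6 │ × │       
├───┼───┼───┼───┤       
│ 1 │ 2 │ 3 │ - │       
├───┼───┼───┼───┤       
│ 0 │ . │ = │ + │       
├───┼───┼───┼───┤       
│ C │ MC│ MR│ M+│       
└───┴───┴───┴───┘       
                        
                        
                        
                        
                        
                        


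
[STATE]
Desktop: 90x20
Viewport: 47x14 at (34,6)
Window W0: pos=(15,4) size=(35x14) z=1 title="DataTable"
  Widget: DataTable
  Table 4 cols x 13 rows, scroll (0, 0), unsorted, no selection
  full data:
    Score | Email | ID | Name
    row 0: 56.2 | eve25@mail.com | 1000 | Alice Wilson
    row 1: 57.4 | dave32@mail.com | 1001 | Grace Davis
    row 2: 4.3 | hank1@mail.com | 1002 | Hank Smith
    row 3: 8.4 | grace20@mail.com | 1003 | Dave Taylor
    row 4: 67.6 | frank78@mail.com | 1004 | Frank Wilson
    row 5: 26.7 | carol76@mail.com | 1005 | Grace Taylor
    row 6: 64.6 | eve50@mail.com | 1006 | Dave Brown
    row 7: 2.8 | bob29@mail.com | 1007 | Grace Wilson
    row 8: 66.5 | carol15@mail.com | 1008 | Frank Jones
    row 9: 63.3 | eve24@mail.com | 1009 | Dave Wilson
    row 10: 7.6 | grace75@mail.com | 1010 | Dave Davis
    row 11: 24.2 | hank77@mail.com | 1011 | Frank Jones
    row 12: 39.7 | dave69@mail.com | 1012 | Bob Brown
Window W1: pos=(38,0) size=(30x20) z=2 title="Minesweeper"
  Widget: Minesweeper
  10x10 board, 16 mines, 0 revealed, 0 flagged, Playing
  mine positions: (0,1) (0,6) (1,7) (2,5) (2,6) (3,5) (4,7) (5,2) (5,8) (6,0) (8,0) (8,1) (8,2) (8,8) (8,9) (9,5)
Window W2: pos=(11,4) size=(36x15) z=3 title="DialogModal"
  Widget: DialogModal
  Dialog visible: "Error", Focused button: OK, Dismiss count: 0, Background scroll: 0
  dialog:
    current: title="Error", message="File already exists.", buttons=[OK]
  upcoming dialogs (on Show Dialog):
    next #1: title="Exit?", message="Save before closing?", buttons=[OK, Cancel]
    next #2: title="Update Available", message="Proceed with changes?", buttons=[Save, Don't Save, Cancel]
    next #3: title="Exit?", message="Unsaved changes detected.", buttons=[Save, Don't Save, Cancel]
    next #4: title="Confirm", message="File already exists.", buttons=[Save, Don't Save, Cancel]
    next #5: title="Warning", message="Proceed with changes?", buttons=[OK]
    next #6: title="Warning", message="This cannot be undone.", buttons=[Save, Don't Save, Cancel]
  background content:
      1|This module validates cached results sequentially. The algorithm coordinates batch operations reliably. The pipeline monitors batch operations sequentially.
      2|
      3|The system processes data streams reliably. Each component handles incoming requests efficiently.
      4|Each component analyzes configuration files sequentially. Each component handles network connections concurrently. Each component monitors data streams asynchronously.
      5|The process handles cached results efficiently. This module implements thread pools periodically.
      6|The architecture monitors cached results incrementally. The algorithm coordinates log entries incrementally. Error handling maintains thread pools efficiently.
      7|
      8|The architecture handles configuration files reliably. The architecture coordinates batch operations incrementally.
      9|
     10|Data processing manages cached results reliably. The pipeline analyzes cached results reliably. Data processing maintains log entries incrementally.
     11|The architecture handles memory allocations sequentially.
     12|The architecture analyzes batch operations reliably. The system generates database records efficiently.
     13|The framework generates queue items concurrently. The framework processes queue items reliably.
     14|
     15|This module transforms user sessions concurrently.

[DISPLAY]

────────────┨■■                  ┃             
cached resul┃■■                  ┃             
            ┃■■                  ┃             
ata streams ┃■■                  ┃             
──────┐gurat┃■■                  ┃             
      │sults┃■■                  ┃             
ists. │hed r┃■■                  ┃             
      │     ┃                    ┃             
──────┘igura┃                    ┃             
            ┃                    ┃             
s cached res┃                    ┃             
es memory al┃                    ┃             
━━━━━━━━━━━━┛                    ┃             
    ┗━━━━━━━━━━━━━━━━━━━━━━━━━━━━┛             


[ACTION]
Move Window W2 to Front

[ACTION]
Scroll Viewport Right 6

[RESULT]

──────┨■■                  ┃                   
 resul┃■■                  ┃                   
      ┃■■                  ┃                   
reams ┃■■                  ┃                   
┐gurat┃■■                  ┃                   
│sults┃■■                  ┃                   
│hed r┃■■                  ┃                   
│     ┃                    ┃                   
┘igura┃                    ┃                   
      ┃                    ┃                   
ed res┃                    ┃                   
ory al┃                    ┃                   
━━━━━━┛                    ┃                   
━━━━━━━━━━━━━━━━━━━━━━━━━━━┛                   


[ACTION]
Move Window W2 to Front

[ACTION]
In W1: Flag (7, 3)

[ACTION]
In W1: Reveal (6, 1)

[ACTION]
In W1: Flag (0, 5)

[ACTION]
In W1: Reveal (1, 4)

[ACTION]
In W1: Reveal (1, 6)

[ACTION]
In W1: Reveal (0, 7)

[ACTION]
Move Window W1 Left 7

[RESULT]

──────┨             ┃                          
 resul┃             ┃                          
      ┃             ┃                          
reams ┃             ┃                          
┐gurat┃             ┃                          
│sults┃             ┃                          
│hed r┃             ┃                          
│     ┃             ┃                          
┘igura┃             ┃                          
      ┃             ┃                          
ed res┃             ┃                          
ory al┃             ┃                          
━━━━━━┛             ┃                          
━━━━━━━━━━━━━━━━━━━━┛                          


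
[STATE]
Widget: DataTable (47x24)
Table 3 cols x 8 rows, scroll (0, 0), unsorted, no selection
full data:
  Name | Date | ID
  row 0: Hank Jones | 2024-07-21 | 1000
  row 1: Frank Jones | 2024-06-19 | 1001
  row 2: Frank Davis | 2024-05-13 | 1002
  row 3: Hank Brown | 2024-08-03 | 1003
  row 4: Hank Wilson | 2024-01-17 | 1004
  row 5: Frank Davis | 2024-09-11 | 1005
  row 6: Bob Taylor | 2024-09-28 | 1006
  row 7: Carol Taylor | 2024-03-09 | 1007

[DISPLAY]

Name        │Date      │ID                     
────────────┼──────────┼────                   
Hank Jones  │2024-07-21│1000                   
Frank Jones │2024-06-19│1001                   
Frank Davis │2024-05-13│1002                   
Hank Brown  │2024-08-03│1003                   
Hank Wilson │2024-01-17│1004                   
Frank Davis │2024-09-11│1005                   
Bob Taylor  │2024-09-28│1006                   
Carol Taylor│2024-03-09│1007                   
                                               
                                               
                                               
                                               
                                               
                                               
                                               
                                               
                                               
                                               
                                               
                                               
                                               
                                               


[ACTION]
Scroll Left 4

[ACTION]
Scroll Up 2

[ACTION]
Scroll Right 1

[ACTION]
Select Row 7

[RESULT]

Name        │Date      │ID                     
────────────┼──────────┼────                   
Hank Jones  │2024-07-21│1000                   
Frank Jones │2024-06-19│1001                   
Frank Davis │2024-05-13│1002                   
Hank Brown  │2024-08-03│1003                   
Hank Wilson │2024-01-17│1004                   
Frank Davis │2024-09-11│1005                   
Bob Taylor  │2024-09-28│1006                   
>arol Taylor│2024-03-09│1007                   
                                               
                                               
                                               
                                               
                                               
                                               
                                               
                                               
                                               
                                               
                                               
                                               
                                               
                                               


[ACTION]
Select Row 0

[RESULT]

Name        │Date      │ID                     
────────────┼──────────┼────                   
>ank Jones  │2024-07-21│1000                   
Frank Jones │2024-06-19│1001                   
Frank Davis │2024-05-13│1002                   
Hank Brown  │2024-08-03│1003                   
Hank Wilson │2024-01-17│1004                   
Frank Davis │2024-09-11│1005                   
Bob Taylor  │2024-09-28│1006                   
Carol Taylor│2024-03-09│1007                   
                                               
                                               
                                               
                                               
                                               
                                               
                                               
                                               
                                               
                                               
                                               
                                               
                                               
                                               
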